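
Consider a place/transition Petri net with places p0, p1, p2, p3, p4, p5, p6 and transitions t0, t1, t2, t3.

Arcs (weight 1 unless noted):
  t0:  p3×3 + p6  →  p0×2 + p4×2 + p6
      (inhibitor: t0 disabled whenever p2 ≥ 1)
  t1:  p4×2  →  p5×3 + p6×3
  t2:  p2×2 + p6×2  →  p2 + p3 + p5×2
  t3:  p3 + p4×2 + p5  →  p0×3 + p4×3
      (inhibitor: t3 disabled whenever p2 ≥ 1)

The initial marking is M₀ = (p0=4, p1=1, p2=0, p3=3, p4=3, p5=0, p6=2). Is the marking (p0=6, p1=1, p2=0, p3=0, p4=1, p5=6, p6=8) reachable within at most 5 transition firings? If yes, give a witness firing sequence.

YES — reachable via ⟨t0, t1, t1⟩ (3 firings)

step 1: fire t0:  (p0=4, p1=1, p2=0, p3=3, p4=3, p5=0, p6=2) → (p0=6, p1=1, p2=0, p3=0, p4=5, p5=0, p6=2)
step 2: fire t1:  (p0=6, p1=1, p2=0, p3=0, p4=5, p5=0, p6=2) → (p0=6, p1=1, p2=0, p3=0, p4=3, p5=3, p6=5)
step 3: fire t1:  (p0=6, p1=1, p2=0, p3=0, p4=3, p5=3, p6=5) → (p0=6, p1=1, p2=0, p3=0, p4=1, p5=6, p6=8)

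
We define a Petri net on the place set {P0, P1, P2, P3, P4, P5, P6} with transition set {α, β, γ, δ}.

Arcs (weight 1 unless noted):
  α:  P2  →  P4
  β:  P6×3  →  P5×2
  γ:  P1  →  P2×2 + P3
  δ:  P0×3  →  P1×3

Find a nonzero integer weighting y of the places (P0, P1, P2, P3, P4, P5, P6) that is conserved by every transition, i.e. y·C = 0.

Incidence matrix C (rows=places, cols=transitions):
        α    β    γ    δ
   P0   0    0    0   -3
   P1   0    0   -1    3
   P2  -1    0    2    0
   P3   0    0    1    0
   P4   1    0    0    0
   P5   0    2    0    0
   P6   0   -3    0    0

Candidate y = [1, 1, 0, 1, 0, 0, 0]; check y·C column-wise:
  col α: 1·0 + 1·0 + 0·-1 + 1·0 + 0·1 = 0
  col β: 1·0 + 1·0 + 1·0 + 0·2 + 0·-3 = 0
  col γ: 1·0 + 1·-1 + 0·2 + 1·1 = 0
  col δ: 1·-3 + 1·3 + 1·0 = 0

y = (P0:1, P1:1, P2:0, P3:1, P4:0, P5:0, P6:0)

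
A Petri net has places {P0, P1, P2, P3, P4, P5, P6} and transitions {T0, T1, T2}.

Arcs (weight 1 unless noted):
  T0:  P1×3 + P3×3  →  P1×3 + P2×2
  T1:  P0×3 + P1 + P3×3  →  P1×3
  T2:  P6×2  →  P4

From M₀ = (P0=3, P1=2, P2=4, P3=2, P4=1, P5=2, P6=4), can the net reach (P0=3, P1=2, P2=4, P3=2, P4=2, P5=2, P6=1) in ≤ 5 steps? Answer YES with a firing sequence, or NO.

NO — not reachable within 5 firings

depth 0: 1 marking
depth 1: 2 markings reached so far
depth 2: 3 markings reached so far
depth 3: 3 markings reached so far
(frontier empty at depth 3; search complete)
target is not among the 3 markings reachable within 5 steps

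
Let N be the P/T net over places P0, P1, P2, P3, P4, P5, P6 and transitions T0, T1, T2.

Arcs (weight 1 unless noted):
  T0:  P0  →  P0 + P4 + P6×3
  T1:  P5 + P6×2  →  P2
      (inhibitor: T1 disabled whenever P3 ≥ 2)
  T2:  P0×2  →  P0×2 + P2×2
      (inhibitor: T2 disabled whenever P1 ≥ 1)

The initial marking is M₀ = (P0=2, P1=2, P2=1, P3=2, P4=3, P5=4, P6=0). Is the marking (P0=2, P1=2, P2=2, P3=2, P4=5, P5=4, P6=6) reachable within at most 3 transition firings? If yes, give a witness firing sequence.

depth 0: 1 marking
depth 1: 2 markings reached so far
depth 2: 3 markings reached so far
depth 3: 4 markings reached so far
target is not among the 4 markings reachable within 3 steps

NO — not reachable within 3 firings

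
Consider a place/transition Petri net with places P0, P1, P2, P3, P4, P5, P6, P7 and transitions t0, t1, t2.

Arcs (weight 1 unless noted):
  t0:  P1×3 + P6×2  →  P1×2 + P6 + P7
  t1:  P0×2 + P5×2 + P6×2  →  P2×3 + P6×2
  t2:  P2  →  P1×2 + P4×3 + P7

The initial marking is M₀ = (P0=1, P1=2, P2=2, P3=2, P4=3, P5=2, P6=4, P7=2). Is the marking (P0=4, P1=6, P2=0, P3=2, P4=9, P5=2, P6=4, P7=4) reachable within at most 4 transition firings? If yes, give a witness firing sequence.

NO — not reachable within 4 firings

depth 0: 1 marking
depth 1: 2 markings reached so far
depth 2: 4 markings reached so far
depth 3: 6 markings reached so far
depth 4: 7 markings reached so far
target is not among the 7 markings reachable within 4 steps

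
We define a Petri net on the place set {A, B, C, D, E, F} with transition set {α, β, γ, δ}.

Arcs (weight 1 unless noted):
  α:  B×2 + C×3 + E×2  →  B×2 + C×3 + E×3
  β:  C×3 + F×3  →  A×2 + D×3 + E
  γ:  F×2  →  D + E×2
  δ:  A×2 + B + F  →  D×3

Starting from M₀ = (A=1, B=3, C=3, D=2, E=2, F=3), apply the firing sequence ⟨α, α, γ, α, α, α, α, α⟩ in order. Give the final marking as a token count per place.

(A=1, B=3, C=3, D=3, E=11, F=1)

step 1: fire α:  (A=1, B=3, C=3, D=2, E=2, F=3) → (A=1, B=3, C=3, D=2, E=3, F=3)
step 2: fire α:  (A=1, B=3, C=3, D=2, E=3, F=3) → (A=1, B=3, C=3, D=2, E=4, F=3)
step 3: fire γ:  (A=1, B=3, C=3, D=2, E=4, F=3) → (A=1, B=3, C=3, D=3, E=6, F=1)
step 4: fire α:  (A=1, B=3, C=3, D=3, E=6, F=1) → (A=1, B=3, C=3, D=3, E=7, F=1)
step 5: fire α:  (A=1, B=3, C=3, D=3, E=7, F=1) → (A=1, B=3, C=3, D=3, E=8, F=1)
step 6: fire α:  (A=1, B=3, C=3, D=3, E=8, F=1) → (A=1, B=3, C=3, D=3, E=9, F=1)
step 7: fire α:  (A=1, B=3, C=3, D=3, E=9, F=1) → (A=1, B=3, C=3, D=3, E=10, F=1)
step 8: fire α:  (A=1, B=3, C=3, D=3, E=10, F=1) → (A=1, B=3, C=3, D=3, E=11, F=1)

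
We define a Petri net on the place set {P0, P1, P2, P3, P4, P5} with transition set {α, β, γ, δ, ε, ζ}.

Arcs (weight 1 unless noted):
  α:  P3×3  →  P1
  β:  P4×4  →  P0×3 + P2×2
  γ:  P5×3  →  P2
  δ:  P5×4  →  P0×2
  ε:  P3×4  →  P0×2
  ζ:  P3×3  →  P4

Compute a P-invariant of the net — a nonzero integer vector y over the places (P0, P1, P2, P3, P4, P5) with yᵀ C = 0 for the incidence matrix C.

y = (P0:2, P1:3, P2:3, P3:1, P4:3, P5:1)

Incidence matrix C (rows=places, cols=transitions):
        α    β    γ    δ    ε    ζ
   P0   0    3    0    2    2    0
   P1   1    0    0    0    0    0
   P2   0    2    1    0    0    0
   P3  -3    0    0    0   -4   -3
   P4   0   -4    0    0    0    1
   P5   0    0   -3   -4    0    0

Candidate y = [2, 3, 3, 1, 3, 1]; check y·C column-wise:
  col α: 2·0 + 3·1 + 3·0 + 1·-3 + 3·0 + 1·0 = 0
  col β: 2·3 + 3·0 + 3·2 + 1·0 + 3·-4 + 1·0 = 0
  col γ: 2·0 + 3·0 + 3·1 + 1·0 + 3·0 + 1·-3 = 0
  col δ: 2·2 + 3·0 + 3·0 + 1·0 + 3·0 + 1·-4 = 0
  col ε: 2·2 + 3·0 + 3·0 + 1·-4 + 3·0 + 1·0 = 0
  col ζ: 2·0 + 3·0 + 3·0 + 1·-3 + 3·1 + 1·0 = 0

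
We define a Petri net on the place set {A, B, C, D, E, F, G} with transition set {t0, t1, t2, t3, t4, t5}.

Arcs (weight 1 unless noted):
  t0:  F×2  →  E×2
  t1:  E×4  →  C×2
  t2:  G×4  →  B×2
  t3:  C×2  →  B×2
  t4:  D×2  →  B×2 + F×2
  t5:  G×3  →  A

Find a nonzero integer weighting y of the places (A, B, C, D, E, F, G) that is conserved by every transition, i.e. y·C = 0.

y = (A:3, B:2, C:2, D:3, E:1, F:1, G:1)

Incidence matrix C (rows=places, cols=transitions):
       t0   t1   t2   t3   t4   t5
    A   0    0    0    0    0    1
    B   0    0    2    2    2    0
    C   0    2    0   -2    0    0
    D   0    0    0    0   -2    0
    E   2   -4    0    0    0    0
    F  -2    0    0    0    2    0
    G   0    0   -4    0    0   -3

Candidate y = [3, 2, 2, 3, 1, 1, 1]; check y·C column-wise:
  col t0: 3·0 + 2·0 + 2·0 + 3·0 + 1·2 + 1·-2 + 1·0 = 0
  col t1: 3·0 + 2·0 + 2·2 + 3·0 + 1·-4 + 1·0 + 1·0 = 0
  col t2: 3·0 + 2·2 + 2·0 + 3·0 + 1·0 + 1·0 + 1·-4 = 0
  col t3: 3·0 + 2·2 + 2·-2 + 3·0 + 1·0 + 1·0 + 1·0 = 0
  col t4: 3·0 + 2·2 + 2·0 + 3·-2 + 1·0 + 1·2 + 1·0 = 0
  col t5: 3·1 + 2·0 + 2·0 + 3·0 + 1·0 + 1·0 + 1·-3 = 0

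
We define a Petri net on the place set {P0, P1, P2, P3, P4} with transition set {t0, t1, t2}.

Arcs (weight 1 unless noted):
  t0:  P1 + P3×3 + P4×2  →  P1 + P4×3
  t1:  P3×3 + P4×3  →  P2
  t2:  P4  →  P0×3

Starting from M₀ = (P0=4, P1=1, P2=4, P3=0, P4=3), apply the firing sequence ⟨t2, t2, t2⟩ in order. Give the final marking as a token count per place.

step 1: fire t2:  (P0=4, P1=1, P2=4, P3=0, P4=3) → (P0=7, P1=1, P2=4, P3=0, P4=2)
step 2: fire t2:  (P0=7, P1=1, P2=4, P3=0, P4=2) → (P0=10, P1=1, P2=4, P3=0, P4=1)
step 3: fire t2:  (P0=10, P1=1, P2=4, P3=0, P4=1) → (P0=13, P1=1, P2=4, P3=0, P4=0)

(P0=13, P1=1, P2=4, P3=0, P4=0)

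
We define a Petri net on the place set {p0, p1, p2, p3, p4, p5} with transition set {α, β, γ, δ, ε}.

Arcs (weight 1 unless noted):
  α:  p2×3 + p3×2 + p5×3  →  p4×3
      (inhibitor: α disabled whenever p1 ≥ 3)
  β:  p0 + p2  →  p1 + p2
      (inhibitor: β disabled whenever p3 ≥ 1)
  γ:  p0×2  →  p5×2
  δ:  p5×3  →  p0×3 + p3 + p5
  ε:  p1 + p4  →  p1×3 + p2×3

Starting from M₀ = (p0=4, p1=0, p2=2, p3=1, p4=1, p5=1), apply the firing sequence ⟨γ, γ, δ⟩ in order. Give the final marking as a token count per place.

(p0=3, p1=0, p2=2, p3=2, p4=1, p5=3)

step 1: fire γ:  (p0=4, p1=0, p2=2, p3=1, p4=1, p5=1) → (p0=2, p1=0, p2=2, p3=1, p4=1, p5=3)
step 2: fire γ:  (p0=2, p1=0, p2=2, p3=1, p4=1, p5=3) → (p0=0, p1=0, p2=2, p3=1, p4=1, p5=5)
step 3: fire δ:  (p0=0, p1=0, p2=2, p3=1, p4=1, p5=5) → (p0=3, p1=0, p2=2, p3=2, p4=1, p5=3)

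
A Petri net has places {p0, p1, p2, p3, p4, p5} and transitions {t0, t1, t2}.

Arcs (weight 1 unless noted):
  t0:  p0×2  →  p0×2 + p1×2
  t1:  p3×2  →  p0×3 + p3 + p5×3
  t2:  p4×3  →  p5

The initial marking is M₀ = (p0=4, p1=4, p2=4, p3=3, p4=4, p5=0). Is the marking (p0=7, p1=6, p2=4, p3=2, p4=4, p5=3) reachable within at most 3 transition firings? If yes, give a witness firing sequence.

step 1: fire t0:  (p0=4, p1=4, p2=4, p3=3, p4=4, p5=0) → (p0=4, p1=6, p2=4, p3=3, p4=4, p5=0)
step 2: fire t1:  (p0=4, p1=6, p2=4, p3=3, p4=4, p5=0) → (p0=7, p1=6, p2=4, p3=2, p4=4, p5=3)

YES — reachable via ⟨t0, t1⟩ (2 firings)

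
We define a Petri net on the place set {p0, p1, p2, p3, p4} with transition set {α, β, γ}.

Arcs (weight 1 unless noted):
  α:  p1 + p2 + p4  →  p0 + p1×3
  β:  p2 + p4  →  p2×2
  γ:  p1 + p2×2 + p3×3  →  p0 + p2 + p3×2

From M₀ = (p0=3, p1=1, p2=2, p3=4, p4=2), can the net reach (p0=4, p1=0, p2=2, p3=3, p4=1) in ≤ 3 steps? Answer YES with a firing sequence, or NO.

step 1: fire β:  (p0=3, p1=1, p2=2, p3=4, p4=2) → (p0=3, p1=1, p2=3, p3=4, p4=1)
step 2: fire γ:  (p0=3, p1=1, p2=3, p3=4, p4=1) → (p0=4, p1=0, p2=2, p3=3, p4=1)

YES — reachable via ⟨β, γ⟩ (2 firings)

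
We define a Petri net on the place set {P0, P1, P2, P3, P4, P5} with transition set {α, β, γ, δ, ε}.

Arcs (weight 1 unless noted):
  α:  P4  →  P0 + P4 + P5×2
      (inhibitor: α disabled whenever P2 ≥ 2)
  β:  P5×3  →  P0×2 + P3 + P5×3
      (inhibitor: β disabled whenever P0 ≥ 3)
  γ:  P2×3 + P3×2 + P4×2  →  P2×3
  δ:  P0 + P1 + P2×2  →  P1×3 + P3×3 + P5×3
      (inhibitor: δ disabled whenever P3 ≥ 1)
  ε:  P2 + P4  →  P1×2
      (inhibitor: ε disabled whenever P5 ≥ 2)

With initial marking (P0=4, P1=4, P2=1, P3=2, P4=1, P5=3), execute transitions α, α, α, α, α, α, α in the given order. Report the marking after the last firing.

step 1: fire α:  (P0=4, P1=4, P2=1, P3=2, P4=1, P5=3) → (P0=5, P1=4, P2=1, P3=2, P4=1, P5=5)
step 2: fire α:  (P0=5, P1=4, P2=1, P3=2, P4=1, P5=5) → (P0=6, P1=4, P2=1, P3=2, P4=1, P5=7)
step 3: fire α:  (P0=6, P1=4, P2=1, P3=2, P4=1, P5=7) → (P0=7, P1=4, P2=1, P3=2, P4=1, P5=9)
step 4: fire α:  (P0=7, P1=4, P2=1, P3=2, P4=1, P5=9) → (P0=8, P1=4, P2=1, P3=2, P4=1, P5=11)
step 5: fire α:  (P0=8, P1=4, P2=1, P3=2, P4=1, P5=11) → (P0=9, P1=4, P2=1, P3=2, P4=1, P5=13)
step 6: fire α:  (P0=9, P1=4, P2=1, P3=2, P4=1, P5=13) → (P0=10, P1=4, P2=1, P3=2, P4=1, P5=15)
step 7: fire α:  (P0=10, P1=4, P2=1, P3=2, P4=1, P5=15) → (P0=11, P1=4, P2=1, P3=2, P4=1, P5=17)

(P0=11, P1=4, P2=1, P3=2, P4=1, P5=17)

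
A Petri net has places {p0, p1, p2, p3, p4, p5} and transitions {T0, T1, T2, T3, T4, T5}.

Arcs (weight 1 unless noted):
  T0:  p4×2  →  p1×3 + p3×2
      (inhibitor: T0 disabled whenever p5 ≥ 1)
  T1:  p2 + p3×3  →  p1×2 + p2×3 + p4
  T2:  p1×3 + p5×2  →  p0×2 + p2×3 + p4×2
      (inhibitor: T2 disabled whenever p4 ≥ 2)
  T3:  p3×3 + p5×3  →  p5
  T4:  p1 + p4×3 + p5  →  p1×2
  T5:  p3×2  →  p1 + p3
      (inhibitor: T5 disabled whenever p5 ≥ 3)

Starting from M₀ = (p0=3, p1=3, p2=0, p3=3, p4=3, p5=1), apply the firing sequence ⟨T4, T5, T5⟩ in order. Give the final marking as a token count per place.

(p0=3, p1=6, p2=0, p3=1, p4=0, p5=0)

step 1: fire T4:  (p0=3, p1=3, p2=0, p3=3, p4=3, p5=1) → (p0=3, p1=4, p2=0, p3=3, p4=0, p5=0)
step 2: fire T5:  (p0=3, p1=4, p2=0, p3=3, p4=0, p5=0) → (p0=3, p1=5, p2=0, p3=2, p4=0, p5=0)
step 3: fire T5:  (p0=3, p1=5, p2=0, p3=2, p4=0, p5=0) → (p0=3, p1=6, p2=0, p3=1, p4=0, p5=0)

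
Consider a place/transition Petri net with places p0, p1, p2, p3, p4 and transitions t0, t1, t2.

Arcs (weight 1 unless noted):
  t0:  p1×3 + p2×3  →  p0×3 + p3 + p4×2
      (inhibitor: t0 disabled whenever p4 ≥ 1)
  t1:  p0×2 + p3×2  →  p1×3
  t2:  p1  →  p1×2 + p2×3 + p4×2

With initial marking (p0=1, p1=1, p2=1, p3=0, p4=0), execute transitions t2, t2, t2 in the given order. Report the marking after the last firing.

step 1: fire t2:  (p0=1, p1=1, p2=1, p3=0, p4=0) → (p0=1, p1=2, p2=4, p3=0, p4=2)
step 2: fire t2:  (p0=1, p1=2, p2=4, p3=0, p4=2) → (p0=1, p1=3, p2=7, p3=0, p4=4)
step 3: fire t2:  (p0=1, p1=3, p2=7, p3=0, p4=4) → (p0=1, p1=4, p2=10, p3=0, p4=6)

(p0=1, p1=4, p2=10, p3=0, p4=6)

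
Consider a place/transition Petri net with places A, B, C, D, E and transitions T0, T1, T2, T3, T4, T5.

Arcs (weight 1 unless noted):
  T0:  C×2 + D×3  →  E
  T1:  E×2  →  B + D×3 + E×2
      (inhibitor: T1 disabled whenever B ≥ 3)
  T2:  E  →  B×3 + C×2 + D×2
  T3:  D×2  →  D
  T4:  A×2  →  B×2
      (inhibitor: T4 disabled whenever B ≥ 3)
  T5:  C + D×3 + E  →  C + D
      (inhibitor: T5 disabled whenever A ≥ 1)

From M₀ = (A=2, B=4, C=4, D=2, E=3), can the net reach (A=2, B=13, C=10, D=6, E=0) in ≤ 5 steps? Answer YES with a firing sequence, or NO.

step 1: fire T2:  (A=2, B=4, C=4, D=2, E=3) → (A=2, B=7, C=6, D=4, E=2)
step 2: fire T2:  (A=2, B=7, C=6, D=4, E=2) → (A=2, B=10, C=8, D=6, E=1)
step 3: fire T2:  (A=2, B=10, C=8, D=6, E=1) → (A=2, B=13, C=10, D=8, E=0)
step 4: fire T3:  (A=2, B=13, C=10, D=8, E=0) → (A=2, B=13, C=10, D=7, E=0)
step 5: fire T3:  (A=2, B=13, C=10, D=7, E=0) → (A=2, B=13, C=10, D=6, E=0)

YES — reachable via ⟨T2, T2, T2, T3, T3⟩ (5 firings)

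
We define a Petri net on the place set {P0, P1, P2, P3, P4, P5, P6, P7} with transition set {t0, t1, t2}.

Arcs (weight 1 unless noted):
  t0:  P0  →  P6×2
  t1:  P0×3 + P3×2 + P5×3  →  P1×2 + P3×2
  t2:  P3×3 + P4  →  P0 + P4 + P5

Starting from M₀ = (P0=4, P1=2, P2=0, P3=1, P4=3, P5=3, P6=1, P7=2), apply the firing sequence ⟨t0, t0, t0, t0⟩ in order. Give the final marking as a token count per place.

step 1: fire t0:  (P0=4, P1=2, P2=0, P3=1, P4=3, P5=3, P6=1, P7=2) → (P0=3, P1=2, P2=0, P3=1, P4=3, P5=3, P6=3, P7=2)
step 2: fire t0:  (P0=3, P1=2, P2=0, P3=1, P4=3, P5=3, P6=3, P7=2) → (P0=2, P1=2, P2=0, P3=1, P4=3, P5=3, P6=5, P7=2)
step 3: fire t0:  (P0=2, P1=2, P2=0, P3=1, P4=3, P5=3, P6=5, P7=2) → (P0=1, P1=2, P2=0, P3=1, P4=3, P5=3, P6=7, P7=2)
step 4: fire t0:  (P0=1, P1=2, P2=0, P3=1, P4=3, P5=3, P6=7, P7=2) → (P0=0, P1=2, P2=0, P3=1, P4=3, P5=3, P6=9, P7=2)

(P0=0, P1=2, P2=0, P3=1, P4=3, P5=3, P6=9, P7=2)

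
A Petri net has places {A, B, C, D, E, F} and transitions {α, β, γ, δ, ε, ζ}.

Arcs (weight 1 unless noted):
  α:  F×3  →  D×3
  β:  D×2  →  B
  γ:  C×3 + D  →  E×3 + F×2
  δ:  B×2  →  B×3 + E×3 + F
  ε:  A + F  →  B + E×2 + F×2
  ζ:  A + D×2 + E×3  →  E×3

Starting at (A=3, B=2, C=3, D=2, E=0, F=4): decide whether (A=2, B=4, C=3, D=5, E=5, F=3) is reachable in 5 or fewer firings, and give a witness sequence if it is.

YES — reachable via ⟨α, δ, ε⟩ (3 firings)

step 1: fire α:  (A=3, B=2, C=3, D=2, E=0, F=4) → (A=3, B=2, C=3, D=5, E=0, F=1)
step 2: fire δ:  (A=3, B=2, C=3, D=5, E=0, F=1) → (A=3, B=3, C=3, D=5, E=3, F=2)
step 3: fire ε:  (A=3, B=3, C=3, D=5, E=3, F=2) → (A=2, B=4, C=3, D=5, E=5, F=3)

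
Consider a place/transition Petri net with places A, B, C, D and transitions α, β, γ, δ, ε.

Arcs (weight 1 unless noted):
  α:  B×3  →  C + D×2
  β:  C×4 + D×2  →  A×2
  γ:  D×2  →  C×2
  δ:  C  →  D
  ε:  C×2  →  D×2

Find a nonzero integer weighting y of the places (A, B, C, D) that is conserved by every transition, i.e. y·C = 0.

Incidence matrix C (rows=places, cols=transitions):
        α    β    γ    δ    ε
    A   0    2    0    0    0
    B  -3    0    0    0    0
    C   1   -4    2   -1   -2
    D   2   -2   -2    1    2

Candidate y = [3, 1, 1, 1]; check y·C column-wise:
  col α: 3·0 + 1·-3 + 1·1 + 1·2 = 0
  col β: 3·2 + 1·0 + 1·-4 + 1·-2 = 0
  col γ: 3·0 + 1·0 + 1·2 + 1·-2 = 0
  col δ: 3·0 + 1·0 + 1·-1 + 1·1 = 0
  col ε: 3·0 + 1·0 + 1·-2 + 1·2 = 0

y = (A:3, B:1, C:1, D:1)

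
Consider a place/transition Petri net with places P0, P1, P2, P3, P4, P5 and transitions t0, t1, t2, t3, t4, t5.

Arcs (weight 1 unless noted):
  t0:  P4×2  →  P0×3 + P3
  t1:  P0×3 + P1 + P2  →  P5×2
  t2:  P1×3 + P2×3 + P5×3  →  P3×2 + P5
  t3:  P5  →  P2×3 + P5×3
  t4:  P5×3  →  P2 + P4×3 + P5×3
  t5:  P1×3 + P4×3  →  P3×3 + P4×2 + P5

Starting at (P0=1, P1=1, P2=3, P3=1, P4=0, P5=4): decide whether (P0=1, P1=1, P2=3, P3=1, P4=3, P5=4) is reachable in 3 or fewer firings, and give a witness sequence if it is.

depth 0: 1 marking
depth 1: 3 markings reached so far
depth 2: 7 markings reached so far
depth 3: 14 markings reached so far
target is not among the 14 markings reachable within 3 steps

NO — not reachable within 3 firings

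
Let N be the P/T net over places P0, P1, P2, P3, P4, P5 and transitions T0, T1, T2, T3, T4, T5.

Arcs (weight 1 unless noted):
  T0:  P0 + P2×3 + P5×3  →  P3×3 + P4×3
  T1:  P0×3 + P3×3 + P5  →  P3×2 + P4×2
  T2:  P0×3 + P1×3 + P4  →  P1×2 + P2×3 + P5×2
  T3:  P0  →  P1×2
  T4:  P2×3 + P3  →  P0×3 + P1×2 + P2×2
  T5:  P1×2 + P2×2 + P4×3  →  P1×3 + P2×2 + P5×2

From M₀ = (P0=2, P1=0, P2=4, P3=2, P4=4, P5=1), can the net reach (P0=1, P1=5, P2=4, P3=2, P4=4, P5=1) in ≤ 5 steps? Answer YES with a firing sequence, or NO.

NO — not reachable within 5 firings

depth 0: 1 marking
depth 1: 3 markings reached so far
depth 2: 8 markings reached so far
depth 3: 18 markings reached so far
depth 4: 31 markings reached so far
depth 5: 45 markings reached so far
target is not among the 45 markings reachable within 5 steps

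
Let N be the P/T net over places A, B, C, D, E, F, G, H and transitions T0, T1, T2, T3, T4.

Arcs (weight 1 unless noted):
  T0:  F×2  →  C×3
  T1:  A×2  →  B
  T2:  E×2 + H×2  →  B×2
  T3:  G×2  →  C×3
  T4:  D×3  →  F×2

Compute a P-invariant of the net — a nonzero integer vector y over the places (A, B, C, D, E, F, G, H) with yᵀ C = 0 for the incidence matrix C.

y = (A:1, B:2, C:0, D:0, E:2, F:0, G:0, H:0)

Incidence matrix C (rows=places, cols=transitions):
       T0   T1   T2   T3   T4
    A   0   -2    0    0    0
    B   0    1    2    0    0
    C   3    0    0    3    0
    D   0    0    0    0   -3
    E   0    0   -2    0    0
    F  -2    0    0    0    2
    G   0    0    0   -2    0
    H   0    0   -2    0    0

Candidate y = [1, 2, 0, 0, 2, 0, 0, 0]; check y·C column-wise:
  col T0: 1·0 + 2·0 + 0·3 + 2·0 + 0·-2 = 0
  col T1: 1·-2 + 2·1 + 2·0 = 0
  col T2: 1·0 + 2·2 + 2·-2 + 0·-2 = 0
  col T3: 1·0 + 2·0 + 0·3 + 2·0 + 0·-2 = 0
  col T4: 1·0 + 2·0 + 0·-3 + 2·0 + 0·2 = 0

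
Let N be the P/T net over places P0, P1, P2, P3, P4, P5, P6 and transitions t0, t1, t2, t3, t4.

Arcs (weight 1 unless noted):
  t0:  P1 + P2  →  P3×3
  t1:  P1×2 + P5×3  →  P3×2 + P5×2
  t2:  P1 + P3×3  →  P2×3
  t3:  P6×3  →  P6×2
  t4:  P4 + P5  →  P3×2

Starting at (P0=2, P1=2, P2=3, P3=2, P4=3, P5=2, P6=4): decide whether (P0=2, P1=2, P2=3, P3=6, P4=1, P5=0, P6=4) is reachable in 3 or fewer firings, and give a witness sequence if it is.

YES — reachable via ⟨t4, t4⟩ (2 firings)

step 1: fire t4:  (P0=2, P1=2, P2=3, P3=2, P4=3, P5=2, P6=4) → (P0=2, P1=2, P2=3, P3=4, P4=2, P5=1, P6=4)
step 2: fire t4:  (P0=2, P1=2, P2=3, P3=4, P4=2, P5=1, P6=4) → (P0=2, P1=2, P2=3, P3=6, P4=1, P5=0, P6=4)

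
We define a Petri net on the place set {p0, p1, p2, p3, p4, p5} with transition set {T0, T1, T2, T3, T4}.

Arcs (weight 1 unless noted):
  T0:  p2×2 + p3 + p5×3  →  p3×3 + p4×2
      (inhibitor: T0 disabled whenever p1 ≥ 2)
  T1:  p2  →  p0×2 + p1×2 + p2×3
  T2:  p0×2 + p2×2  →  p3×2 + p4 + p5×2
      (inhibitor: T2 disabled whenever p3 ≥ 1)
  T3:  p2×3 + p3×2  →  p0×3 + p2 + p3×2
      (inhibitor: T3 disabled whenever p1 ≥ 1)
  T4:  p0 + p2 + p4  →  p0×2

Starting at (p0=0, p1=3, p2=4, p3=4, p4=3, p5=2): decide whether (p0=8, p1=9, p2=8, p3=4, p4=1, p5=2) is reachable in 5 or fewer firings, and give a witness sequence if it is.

YES — reachable via ⟨T1, T1, T1, T4, T4⟩ (5 firings)

step 1: fire T1:  (p0=0, p1=3, p2=4, p3=4, p4=3, p5=2) → (p0=2, p1=5, p2=6, p3=4, p4=3, p5=2)
step 2: fire T1:  (p0=2, p1=5, p2=6, p3=4, p4=3, p5=2) → (p0=4, p1=7, p2=8, p3=4, p4=3, p5=2)
step 3: fire T1:  (p0=4, p1=7, p2=8, p3=4, p4=3, p5=2) → (p0=6, p1=9, p2=10, p3=4, p4=3, p5=2)
step 4: fire T4:  (p0=6, p1=9, p2=10, p3=4, p4=3, p5=2) → (p0=7, p1=9, p2=9, p3=4, p4=2, p5=2)
step 5: fire T4:  (p0=7, p1=9, p2=9, p3=4, p4=2, p5=2) → (p0=8, p1=9, p2=8, p3=4, p4=1, p5=2)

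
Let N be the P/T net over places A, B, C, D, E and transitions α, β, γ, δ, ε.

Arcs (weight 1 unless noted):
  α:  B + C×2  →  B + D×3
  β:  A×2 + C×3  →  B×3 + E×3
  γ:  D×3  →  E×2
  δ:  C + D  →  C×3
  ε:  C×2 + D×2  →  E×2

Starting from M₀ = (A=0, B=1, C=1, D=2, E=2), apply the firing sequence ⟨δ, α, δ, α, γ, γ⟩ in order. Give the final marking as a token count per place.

step 1: fire δ:  (A=0, B=1, C=1, D=2, E=2) → (A=0, B=1, C=3, D=1, E=2)
step 2: fire α:  (A=0, B=1, C=3, D=1, E=2) → (A=0, B=1, C=1, D=4, E=2)
step 3: fire δ:  (A=0, B=1, C=1, D=4, E=2) → (A=0, B=1, C=3, D=3, E=2)
step 4: fire α:  (A=0, B=1, C=3, D=3, E=2) → (A=0, B=1, C=1, D=6, E=2)
step 5: fire γ:  (A=0, B=1, C=1, D=6, E=2) → (A=0, B=1, C=1, D=3, E=4)
step 6: fire γ:  (A=0, B=1, C=1, D=3, E=4) → (A=0, B=1, C=1, D=0, E=6)

(A=0, B=1, C=1, D=0, E=6)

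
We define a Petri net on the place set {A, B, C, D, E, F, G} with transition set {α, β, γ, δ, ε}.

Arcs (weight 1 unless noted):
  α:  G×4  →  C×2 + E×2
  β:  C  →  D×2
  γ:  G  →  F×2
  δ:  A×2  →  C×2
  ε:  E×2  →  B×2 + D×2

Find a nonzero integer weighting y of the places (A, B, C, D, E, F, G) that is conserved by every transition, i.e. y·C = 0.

Incidence matrix C (rows=places, cols=transitions):
        α    β    γ    δ    ε
    A   0    0    0   -2    0
    B   0    0    0    0    2
    C   2   -1    0    2    0
    D   0    2    0    0    2
    E   2    0    0    0   -2
    F   0    0    2    0    0
    G  -4    0   -1    0    0

Candidate y = [2, -3, 2, 1, -2, 0, 0]; check y·C column-wise:
  col α: 2·0 + -3·0 + 2·2 + 1·0 + -2·2 + 0·-4 = 0
  col β: 2·0 + -3·0 + 2·-1 + 1·2 + -2·0 = 0
  col γ: 2·0 + -3·0 + 2·0 + 1·0 + -2·0 + 0·2 + 0·-1 = 0
  col δ: 2·-2 + -3·0 + 2·2 + 1·0 + -2·0 = 0
  col ε: 2·0 + -3·2 + 2·0 + 1·2 + -2·-2 = 0

y = (A:2, B:-3, C:2, D:1, E:-2, F:0, G:0)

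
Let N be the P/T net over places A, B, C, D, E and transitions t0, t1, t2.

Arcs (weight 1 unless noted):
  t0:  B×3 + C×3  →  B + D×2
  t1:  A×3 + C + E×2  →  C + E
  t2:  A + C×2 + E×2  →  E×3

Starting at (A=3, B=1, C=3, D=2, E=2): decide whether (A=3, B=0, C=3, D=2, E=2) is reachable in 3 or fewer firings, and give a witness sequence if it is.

NO — not reachable within 3 firings

depth 0: 1 marking
depth 1: 3 markings reached so far
depth 2: 3 markings reached so far
(frontier empty at depth 2; search complete)
target is not among the 3 markings reachable within 3 steps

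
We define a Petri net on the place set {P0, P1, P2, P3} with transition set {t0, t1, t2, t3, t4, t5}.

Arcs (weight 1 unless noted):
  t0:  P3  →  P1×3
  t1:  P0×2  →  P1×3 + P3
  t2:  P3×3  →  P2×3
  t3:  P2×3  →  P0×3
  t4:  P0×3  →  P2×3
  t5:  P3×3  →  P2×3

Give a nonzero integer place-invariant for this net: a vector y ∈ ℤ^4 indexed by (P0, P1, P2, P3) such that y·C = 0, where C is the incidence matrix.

y = (P0:3, P1:1, P2:3, P3:3)

Incidence matrix C (rows=places, cols=transitions):
       t0   t1   t2   t3   t4   t5
   P0   0   -2    0    3   -3    0
   P1   3    3    0    0    0    0
   P2   0    0    3   -3    3    3
   P3  -1    1   -3    0    0   -3

Candidate y = [3, 1, 3, 3]; check y·C column-wise:
  col t0: 3·0 + 1·3 + 3·0 + 3·-1 = 0
  col t1: 3·-2 + 1·3 + 3·0 + 3·1 = 0
  col t2: 3·0 + 1·0 + 3·3 + 3·-3 = 0
  col t3: 3·3 + 1·0 + 3·-3 + 3·0 = 0
  col t4: 3·-3 + 1·0 + 3·3 + 3·0 = 0
  col t5: 3·0 + 1·0 + 3·3 + 3·-3 = 0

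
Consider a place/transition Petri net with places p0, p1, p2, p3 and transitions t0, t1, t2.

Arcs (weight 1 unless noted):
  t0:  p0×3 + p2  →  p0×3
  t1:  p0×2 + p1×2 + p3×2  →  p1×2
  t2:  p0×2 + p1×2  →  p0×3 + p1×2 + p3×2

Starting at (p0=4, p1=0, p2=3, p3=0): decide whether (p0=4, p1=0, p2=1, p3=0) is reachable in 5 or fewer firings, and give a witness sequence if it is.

step 1: fire t0:  (p0=4, p1=0, p2=3, p3=0) → (p0=4, p1=0, p2=2, p3=0)
step 2: fire t0:  (p0=4, p1=0, p2=2, p3=0) → (p0=4, p1=0, p2=1, p3=0)

YES — reachable via ⟨t0, t0⟩ (2 firings)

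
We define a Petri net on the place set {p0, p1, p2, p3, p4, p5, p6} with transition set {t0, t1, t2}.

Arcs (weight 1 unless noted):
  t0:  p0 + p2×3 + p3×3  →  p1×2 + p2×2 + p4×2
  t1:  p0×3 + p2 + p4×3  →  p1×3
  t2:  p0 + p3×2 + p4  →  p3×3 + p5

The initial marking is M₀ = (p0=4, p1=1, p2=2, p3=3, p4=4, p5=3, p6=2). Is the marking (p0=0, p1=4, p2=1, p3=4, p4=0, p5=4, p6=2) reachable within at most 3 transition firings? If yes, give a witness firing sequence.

YES — reachable via ⟨t1, t2⟩ (2 firings)

step 1: fire t1:  (p0=4, p1=1, p2=2, p3=3, p4=4, p5=3, p6=2) → (p0=1, p1=4, p2=1, p3=3, p4=1, p5=3, p6=2)
step 2: fire t2:  (p0=1, p1=4, p2=1, p3=3, p4=1, p5=3, p6=2) → (p0=0, p1=4, p2=1, p3=4, p4=0, p5=4, p6=2)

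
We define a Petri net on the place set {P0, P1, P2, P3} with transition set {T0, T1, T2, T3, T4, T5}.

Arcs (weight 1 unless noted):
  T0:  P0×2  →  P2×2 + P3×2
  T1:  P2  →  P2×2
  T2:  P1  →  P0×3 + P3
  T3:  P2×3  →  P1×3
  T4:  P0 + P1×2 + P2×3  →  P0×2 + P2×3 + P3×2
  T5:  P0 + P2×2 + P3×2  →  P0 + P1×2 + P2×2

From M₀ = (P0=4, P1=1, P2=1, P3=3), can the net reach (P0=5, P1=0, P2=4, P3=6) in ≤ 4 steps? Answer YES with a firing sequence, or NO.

step 1: fire T0:  (P0=4, P1=1, P2=1, P3=3) → (P0=2, P1=1, P2=3, P3=5)
step 2: fire T1:  (P0=2, P1=1, P2=3, P3=5) → (P0=2, P1=1, P2=4, P3=5)
step 3: fire T2:  (P0=2, P1=1, P2=4, P3=5) → (P0=5, P1=0, P2=4, P3=6)

YES — reachable via ⟨T0, T1, T2⟩ (3 firings)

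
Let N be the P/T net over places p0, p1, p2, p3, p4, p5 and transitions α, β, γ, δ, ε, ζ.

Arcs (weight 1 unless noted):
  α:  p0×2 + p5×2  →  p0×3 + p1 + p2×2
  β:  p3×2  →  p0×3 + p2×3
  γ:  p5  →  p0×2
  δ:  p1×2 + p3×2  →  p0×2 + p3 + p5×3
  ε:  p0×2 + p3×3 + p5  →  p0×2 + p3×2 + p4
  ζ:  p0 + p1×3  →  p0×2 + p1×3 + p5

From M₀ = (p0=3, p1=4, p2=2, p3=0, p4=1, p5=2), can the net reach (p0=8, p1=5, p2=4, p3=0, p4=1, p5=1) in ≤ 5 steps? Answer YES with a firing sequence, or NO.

step 1: fire α:  (p0=3, p1=4, p2=2, p3=0, p4=1, p5=2) → (p0=4, p1=5, p2=4, p3=0, p4=1, p5=0)
step 2: fire ζ:  (p0=4, p1=5, p2=4, p3=0, p4=1, p5=0) → (p0=5, p1=5, p2=4, p3=0, p4=1, p5=1)
step 3: fire γ:  (p0=5, p1=5, p2=4, p3=0, p4=1, p5=1) → (p0=7, p1=5, p2=4, p3=0, p4=1, p5=0)
step 4: fire ζ:  (p0=7, p1=5, p2=4, p3=0, p4=1, p5=0) → (p0=8, p1=5, p2=4, p3=0, p4=1, p5=1)

YES — reachable via ⟨α, ζ, γ, ζ⟩ (4 firings)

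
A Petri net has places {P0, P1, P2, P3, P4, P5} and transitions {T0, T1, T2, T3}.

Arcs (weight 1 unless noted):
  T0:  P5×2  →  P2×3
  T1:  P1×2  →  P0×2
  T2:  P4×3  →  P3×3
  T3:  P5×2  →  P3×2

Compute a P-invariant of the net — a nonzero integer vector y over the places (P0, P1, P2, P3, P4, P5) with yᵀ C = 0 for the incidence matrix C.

y = (P0:1, P1:1, P2:0, P3:0, P4:0, P5:0)

Incidence matrix C (rows=places, cols=transitions):
       T0   T1   T2   T3
   P0   0    2    0    0
   P1   0   -2    0    0
   P2   3    0    0    0
   P3   0    0    3    2
   P4   0    0   -3    0
   P5  -2    0    0   -2

Candidate y = [1, 1, 0, 0, 0, 0]; check y·C column-wise:
  col T0: 1·0 + 1·0 + 0·3 + 0·-2 = 0
  col T1: 1·2 + 1·-2 = 0
  col T2: 1·0 + 1·0 + 0·3 + 0·-3 = 0
  col T3: 1·0 + 1·0 + 0·2 + 0·-2 = 0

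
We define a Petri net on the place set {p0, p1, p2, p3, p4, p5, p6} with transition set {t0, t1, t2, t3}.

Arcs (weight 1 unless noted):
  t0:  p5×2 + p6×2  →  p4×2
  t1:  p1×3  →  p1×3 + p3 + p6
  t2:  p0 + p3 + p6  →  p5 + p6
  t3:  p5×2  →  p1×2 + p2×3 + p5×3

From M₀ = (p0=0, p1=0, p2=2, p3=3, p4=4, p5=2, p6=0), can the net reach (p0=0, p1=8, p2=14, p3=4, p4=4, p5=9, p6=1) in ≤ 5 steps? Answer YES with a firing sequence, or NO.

NO — not reachable within 5 firings

depth 0: 1 marking
depth 1: 2 markings reached so far
depth 2: 3 markings reached so far
depth 3: 5 markings reached so far
depth 4: 8 markings reached so far
depth 5: 13 markings reached so far
target is not among the 13 markings reachable within 5 steps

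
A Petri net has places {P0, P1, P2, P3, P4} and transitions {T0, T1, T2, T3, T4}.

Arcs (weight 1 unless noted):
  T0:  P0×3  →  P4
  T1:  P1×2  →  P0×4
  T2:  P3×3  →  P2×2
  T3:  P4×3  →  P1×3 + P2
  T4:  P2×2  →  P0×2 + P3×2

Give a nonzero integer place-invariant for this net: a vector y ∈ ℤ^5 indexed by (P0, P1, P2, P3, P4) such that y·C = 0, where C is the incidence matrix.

Incidence matrix C (rows=places, cols=transitions):
       T0   T1   T2   T3   T4
   P0  -3    4    0    0    2
   P1   0   -2    0    3    0
   P2   0    0    2    1   -2
   P3   0    0   -3    0    2
   P4   1    0    0   -3    0

Candidate y = [1, 2, 3, 2, 3]; check y·C column-wise:
  col T0: 1·-3 + 2·0 + 3·0 + 2·0 + 3·1 = 0
  col T1: 1·4 + 2·-2 + 3·0 + 2·0 + 3·0 = 0
  col T2: 1·0 + 2·0 + 3·2 + 2·-3 + 3·0 = 0
  col T3: 1·0 + 2·3 + 3·1 + 2·0 + 3·-3 = 0
  col T4: 1·2 + 2·0 + 3·-2 + 2·2 + 3·0 = 0

y = (P0:1, P1:2, P2:3, P3:2, P4:3)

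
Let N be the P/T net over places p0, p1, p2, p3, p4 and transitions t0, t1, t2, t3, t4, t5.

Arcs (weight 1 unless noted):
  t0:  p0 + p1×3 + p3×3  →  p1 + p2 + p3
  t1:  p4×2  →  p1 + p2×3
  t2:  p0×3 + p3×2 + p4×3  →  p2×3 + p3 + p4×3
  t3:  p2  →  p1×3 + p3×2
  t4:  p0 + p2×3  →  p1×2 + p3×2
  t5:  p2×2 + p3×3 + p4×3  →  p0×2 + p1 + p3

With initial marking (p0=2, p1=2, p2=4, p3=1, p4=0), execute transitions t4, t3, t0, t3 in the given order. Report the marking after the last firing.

step 1: fire t4:  (p0=2, p1=2, p2=4, p3=1, p4=0) → (p0=1, p1=4, p2=1, p3=3, p4=0)
step 2: fire t3:  (p0=1, p1=4, p2=1, p3=3, p4=0) → (p0=1, p1=7, p2=0, p3=5, p4=0)
step 3: fire t0:  (p0=1, p1=7, p2=0, p3=5, p4=0) → (p0=0, p1=5, p2=1, p3=3, p4=0)
step 4: fire t3:  (p0=0, p1=5, p2=1, p3=3, p4=0) → (p0=0, p1=8, p2=0, p3=5, p4=0)

(p0=0, p1=8, p2=0, p3=5, p4=0)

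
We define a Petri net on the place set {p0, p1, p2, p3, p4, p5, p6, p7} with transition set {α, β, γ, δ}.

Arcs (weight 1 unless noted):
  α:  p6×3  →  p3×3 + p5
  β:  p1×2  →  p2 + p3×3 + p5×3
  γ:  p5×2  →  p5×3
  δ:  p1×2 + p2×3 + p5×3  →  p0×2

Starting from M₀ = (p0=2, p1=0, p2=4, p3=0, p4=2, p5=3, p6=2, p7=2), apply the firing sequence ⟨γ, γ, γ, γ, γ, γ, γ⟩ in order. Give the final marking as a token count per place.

(p0=2, p1=0, p2=4, p3=0, p4=2, p5=10, p6=2, p7=2)

step 1: fire γ:  (p0=2, p1=0, p2=4, p3=0, p4=2, p5=3, p6=2, p7=2) → (p0=2, p1=0, p2=4, p3=0, p4=2, p5=4, p6=2, p7=2)
step 2: fire γ:  (p0=2, p1=0, p2=4, p3=0, p4=2, p5=4, p6=2, p7=2) → (p0=2, p1=0, p2=4, p3=0, p4=2, p5=5, p6=2, p7=2)
step 3: fire γ:  (p0=2, p1=0, p2=4, p3=0, p4=2, p5=5, p6=2, p7=2) → (p0=2, p1=0, p2=4, p3=0, p4=2, p5=6, p6=2, p7=2)
step 4: fire γ:  (p0=2, p1=0, p2=4, p3=0, p4=2, p5=6, p6=2, p7=2) → (p0=2, p1=0, p2=4, p3=0, p4=2, p5=7, p6=2, p7=2)
step 5: fire γ:  (p0=2, p1=0, p2=4, p3=0, p4=2, p5=7, p6=2, p7=2) → (p0=2, p1=0, p2=4, p3=0, p4=2, p5=8, p6=2, p7=2)
step 6: fire γ:  (p0=2, p1=0, p2=4, p3=0, p4=2, p5=8, p6=2, p7=2) → (p0=2, p1=0, p2=4, p3=0, p4=2, p5=9, p6=2, p7=2)
step 7: fire γ:  (p0=2, p1=0, p2=4, p3=0, p4=2, p5=9, p6=2, p7=2) → (p0=2, p1=0, p2=4, p3=0, p4=2, p5=10, p6=2, p7=2)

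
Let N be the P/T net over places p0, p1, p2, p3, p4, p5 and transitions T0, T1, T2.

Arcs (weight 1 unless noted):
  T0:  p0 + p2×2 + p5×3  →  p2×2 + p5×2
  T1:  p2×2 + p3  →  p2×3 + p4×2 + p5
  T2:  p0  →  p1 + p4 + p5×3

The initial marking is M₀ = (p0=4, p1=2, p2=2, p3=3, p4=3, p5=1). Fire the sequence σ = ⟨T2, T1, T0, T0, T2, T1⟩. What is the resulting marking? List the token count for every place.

step 1: fire T2:  (p0=4, p1=2, p2=2, p3=3, p4=3, p5=1) → (p0=3, p1=3, p2=2, p3=3, p4=4, p5=4)
step 2: fire T1:  (p0=3, p1=3, p2=2, p3=3, p4=4, p5=4) → (p0=3, p1=3, p2=3, p3=2, p4=6, p5=5)
step 3: fire T0:  (p0=3, p1=3, p2=3, p3=2, p4=6, p5=5) → (p0=2, p1=3, p2=3, p3=2, p4=6, p5=4)
step 4: fire T0:  (p0=2, p1=3, p2=3, p3=2, p4=6, p5=4) → (p0=1, p1=3, p2=3, p3=2, p4=6, p5=3)
step 5: fire T2:  (p0=1, p1=3, p2=3, p3=2, p4=6, p5=3) → (p0=0, p1=4, p2=3, p3=2, p4=7, p5=6)
step 6: fire T1:  (p0=0, p1=4, p2=3, p3=2, p4=7, p5=6) → (p0=0, p1=4, p2=4, p3=1, p4=9, p5=7)

(p0=0, p1=4, p2=4, p3=1, p4=9, p5=7)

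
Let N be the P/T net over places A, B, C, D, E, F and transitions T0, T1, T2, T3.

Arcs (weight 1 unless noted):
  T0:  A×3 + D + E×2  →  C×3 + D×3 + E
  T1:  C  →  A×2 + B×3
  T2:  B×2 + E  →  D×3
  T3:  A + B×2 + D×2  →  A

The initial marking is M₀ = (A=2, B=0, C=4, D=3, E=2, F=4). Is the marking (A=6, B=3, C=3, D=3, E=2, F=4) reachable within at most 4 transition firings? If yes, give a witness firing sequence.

NO — not reachable within 4 firings

depth 0: 1 marking
depth 1: 2 markings reached so far
depth 2: 6 markings reached so far
depth 3: 12 markings reached so far
depth 4: 20 markings reached so far
target is not among the 20 markings reachable within 4 steps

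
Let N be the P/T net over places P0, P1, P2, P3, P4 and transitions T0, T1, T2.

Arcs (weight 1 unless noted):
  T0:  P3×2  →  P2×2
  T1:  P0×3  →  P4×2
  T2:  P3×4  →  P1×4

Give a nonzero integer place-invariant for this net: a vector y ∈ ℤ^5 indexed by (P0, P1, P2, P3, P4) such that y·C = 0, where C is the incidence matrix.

Incidence matrix C (rows=places, cols=transitions):
       T0   T1   T2
   P0   0   -3    0
   P1   0    0    4
   P2   2    0    0
   P3  -2    0   -4
   P4   0    2    0

Candidate y = [0, 1, 1, 1, 0]; check y·C column-wise:
  col T0: 1·0 + 1·2 + 1·-2 = 0
  col T1: 0·-3 + 1·0 + 1·0 + 1·0 + 0·2 = 0
  col T2: 1·4 + 1·0 + 1·-4 = 0

y = (P0:0, P1:1, P2:1, P3:1, P4:0)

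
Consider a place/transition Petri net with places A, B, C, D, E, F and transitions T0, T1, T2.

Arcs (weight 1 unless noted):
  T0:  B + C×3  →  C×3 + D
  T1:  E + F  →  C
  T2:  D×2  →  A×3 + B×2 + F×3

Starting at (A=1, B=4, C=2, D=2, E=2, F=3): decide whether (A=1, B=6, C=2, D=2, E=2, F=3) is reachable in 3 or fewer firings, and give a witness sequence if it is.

depth 0: 1 marking
depth 1: 3 markings reached so far
depth 2: 6 markings reached so far
depth 3: 10 markings reached so far
target is not among the 10 markings reachable within 3 steps

NO — not reachable within 3 firings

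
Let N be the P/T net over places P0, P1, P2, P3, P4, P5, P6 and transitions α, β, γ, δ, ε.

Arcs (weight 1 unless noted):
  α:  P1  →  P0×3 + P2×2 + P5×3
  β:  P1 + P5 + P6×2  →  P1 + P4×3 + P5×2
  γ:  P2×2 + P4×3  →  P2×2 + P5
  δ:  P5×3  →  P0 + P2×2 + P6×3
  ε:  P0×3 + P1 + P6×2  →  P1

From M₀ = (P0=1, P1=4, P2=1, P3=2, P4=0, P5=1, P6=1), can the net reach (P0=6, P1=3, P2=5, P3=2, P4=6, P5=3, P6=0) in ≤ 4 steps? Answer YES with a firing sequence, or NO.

depth 0: 1 marking
depth 1: 2 markings reached so far
depth 2: 4 markings reached so far
depth 3: 8 markings reached so far
depth 4: 16 markings reached so far
target is not among the 16 markings reachable within 4 steps

NO — not reachable within 4 firings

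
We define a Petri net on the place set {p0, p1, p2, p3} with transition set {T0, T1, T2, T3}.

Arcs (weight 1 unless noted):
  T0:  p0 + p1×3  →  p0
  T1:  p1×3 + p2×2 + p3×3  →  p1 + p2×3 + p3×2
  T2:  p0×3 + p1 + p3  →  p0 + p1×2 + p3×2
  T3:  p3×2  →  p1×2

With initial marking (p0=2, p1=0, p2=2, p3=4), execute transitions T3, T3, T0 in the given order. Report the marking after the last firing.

(p0=2, p1=1, p2=2, p3=0)

step 1: fire T3:  (p0=2, p1=0, p2=2, p3=4) → (p0=2, p1=2, p2=2, p3=2)
step 2: fire T3:  (p0=2, p1=2, p2=2, p3=2) → (p0=2, p1=4, p2=2, p3=0)
step 3: fire T0:  (p0=2, p1=4, p2=2, p3=0) → (p0=2, p1=1, p2=2, p3=0)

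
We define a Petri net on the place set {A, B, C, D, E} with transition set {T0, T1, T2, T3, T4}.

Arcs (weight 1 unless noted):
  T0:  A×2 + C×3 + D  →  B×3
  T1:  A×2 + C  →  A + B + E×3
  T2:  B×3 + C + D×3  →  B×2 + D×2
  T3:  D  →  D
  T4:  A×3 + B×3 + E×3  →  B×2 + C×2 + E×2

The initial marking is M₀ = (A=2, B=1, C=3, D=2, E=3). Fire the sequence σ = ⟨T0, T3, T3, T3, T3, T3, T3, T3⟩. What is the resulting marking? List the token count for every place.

(A=0, B=4, C=0, D=1, E=3)

step 1: fire T0:  (A=2, B=1, C=3, D=2, E=3) → (A=0, B=4, C=0, D=1, E=3)
step 2: fire T3:  (A=0, B=4, C=0, D=1, E=3) → (A=0, B=4, C=0, D=1, E=3)
step 3: fire T3:  (A=0, B=4, C=0, D=1, E=3) → (A=0, B=4, C=0, D=1, E=3)
step 4: fire T3:  (A=0, B=4, C=0, D=1, E=3) → (A=0, B=4, C=0, D=1, E=3)
step 5: fire T3:  (A=0, B=4, C=0, D=1, E=3) → (A=0, B=4, C=0, D=1, E=3)
step 6: fire T3:  (A=0, B=4, C=0, D=1, E=3) → (A=0, B=4, C=0, D=1, E=3)
step 7: fire T3:  (A=0, B=4, C=0, D=1, E=3) → (A=0, B=4, C=0, D=1, E=3)
step 8: fire T3:  (A=0, B=4, C=0, D=1, E=3) → (A=0, B=4, C=0, D=1, E=3)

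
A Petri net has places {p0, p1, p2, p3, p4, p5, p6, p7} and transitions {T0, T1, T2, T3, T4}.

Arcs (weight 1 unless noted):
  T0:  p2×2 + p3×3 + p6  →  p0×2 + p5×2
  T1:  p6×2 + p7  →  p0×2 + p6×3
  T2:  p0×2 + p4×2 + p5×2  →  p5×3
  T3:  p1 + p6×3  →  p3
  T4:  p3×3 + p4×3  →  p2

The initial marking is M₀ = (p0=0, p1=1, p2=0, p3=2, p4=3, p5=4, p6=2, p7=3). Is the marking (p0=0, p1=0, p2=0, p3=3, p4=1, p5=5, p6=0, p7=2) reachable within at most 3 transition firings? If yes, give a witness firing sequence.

step 1: fire T1:  (p0=0, p1=1, p2=0, p3=2, p4=3, p5=4, p6=2, p7=3) → (p0=2, p1=1, p2=0, p3=2, p4=3, p5=4, p6=3, p7=2)
step 2: fire T2:  (p0=2, p1=1, p2=0, p3=2, p4=3, p5=4, p6=3, p7=2) → (p0=0, p1=1, p2=0, p3=2, p4=1, p5=5, p6=3, p7=2)
step 3: fire T3:  (p0=0, p1=1, p2=0, p3=2, p4=1, p5=5, p6=3, p7=2) → (p0=0, p1=0, p2=0, p3=3, p4=1, p5=5, p6=0, p7=2)

YES — reachable via ⟨T1, T2, T3⟩ (3 firings)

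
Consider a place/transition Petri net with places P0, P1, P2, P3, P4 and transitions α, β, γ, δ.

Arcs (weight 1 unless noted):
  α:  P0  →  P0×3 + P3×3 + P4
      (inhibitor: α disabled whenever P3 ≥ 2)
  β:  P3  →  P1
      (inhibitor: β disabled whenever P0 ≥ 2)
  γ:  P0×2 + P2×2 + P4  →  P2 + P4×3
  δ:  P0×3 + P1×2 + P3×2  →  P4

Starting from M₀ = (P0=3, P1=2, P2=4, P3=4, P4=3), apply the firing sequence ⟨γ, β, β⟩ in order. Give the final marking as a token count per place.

(P0=1, P1=4, P2=3, P3=2, P4=5)

step 1: fire γ:  (P0=3, P1=2, P2=4, P3=4, P4=3) → (P0=1, P1=2, P2=3, P3=4, P4=5)
step 2: fire β:  (P0=1, P1=2, P2=3, P3=4, P4=5) → (P0=1, P1=3, P2=3, P3=3, P4=5)
step 3: fire β:  (P0=1, P1=3, P2=3, P3=3, P4=5) → (P0=1, P1=4, P2=3, P3=2, P4=5)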